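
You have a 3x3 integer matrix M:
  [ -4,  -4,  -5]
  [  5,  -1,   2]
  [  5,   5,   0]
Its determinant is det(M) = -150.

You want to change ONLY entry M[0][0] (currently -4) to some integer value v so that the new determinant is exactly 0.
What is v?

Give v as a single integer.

det is linear in entry M[0][0]: det = old_det + (v - -4) * C_00
Cofactor C_00 = -10
Want det = 0: -150 + (v - -4) * -10 = 0
  (v - -4) = 150 / -10 = -15
  v = -4 + (-15) = -19

Answer: -19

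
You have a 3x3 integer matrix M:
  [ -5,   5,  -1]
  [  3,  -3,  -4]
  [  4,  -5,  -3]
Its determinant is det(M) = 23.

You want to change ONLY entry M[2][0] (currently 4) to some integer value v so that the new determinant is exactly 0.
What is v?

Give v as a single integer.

det is linear in entry M[2][0]: det = old_det + (v - 4) * C_20
Cofactor C_20 = -23
Want det = 0: 23 + (v - 4) * -23 = 0
  (v - 4) = -23 / -23 = 1
  v = 4 + (1) = 5

Answer: 5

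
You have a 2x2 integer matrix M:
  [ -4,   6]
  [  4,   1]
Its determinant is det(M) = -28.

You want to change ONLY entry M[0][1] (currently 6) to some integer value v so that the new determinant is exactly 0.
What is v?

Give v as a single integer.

det is linear in entry M[0][1]: det = old_det + (v - 6) * C_01
Cofactor C_01 = -4
Want det = 0: -28 + (v - 6) * -4 = 0
  (v - 6) = 28 / -4 = -7
  v = 6 + (-7) = -1

Answer: -1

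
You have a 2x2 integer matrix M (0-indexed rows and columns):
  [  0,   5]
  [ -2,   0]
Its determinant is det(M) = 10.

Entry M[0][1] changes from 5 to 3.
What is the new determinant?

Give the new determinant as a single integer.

Answer: 6

Derivation:
det is linear in row 0: changing M[0][1] by delta changes det by delta * cofactor(0,1).
Cofactor C_01 = (-1)^(0+1) * minor(0,1) = 2
Entry delta = 3 - 5 = -2
Det delta = -2 * 2 = -4
New det = 10 + -4 = 6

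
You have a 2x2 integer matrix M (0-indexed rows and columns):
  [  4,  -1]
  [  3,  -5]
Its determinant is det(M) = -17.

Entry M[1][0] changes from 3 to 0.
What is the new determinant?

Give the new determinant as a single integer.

Answer: -20

Derivation:
det is linear in row 1: changing M[1][0] by delta changes det by delta * cofactor(1,0).
Cofactor C_10 = (-1)^(1+0) * minor(1,0) = 1
Entry delta = 0 - 3 = -3
Det delta = -3 * 1 = -3
New det = -17 + -3 = -20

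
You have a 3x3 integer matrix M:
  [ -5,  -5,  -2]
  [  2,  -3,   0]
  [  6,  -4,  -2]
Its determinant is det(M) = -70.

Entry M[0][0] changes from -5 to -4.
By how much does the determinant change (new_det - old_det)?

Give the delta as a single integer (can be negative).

Answer: 6

Derivation:
Cofactor C_00 = 6
Entry delta = -4 - -5 = 1
Det delta = entry_delta * cofactor = 1 * 6 = 6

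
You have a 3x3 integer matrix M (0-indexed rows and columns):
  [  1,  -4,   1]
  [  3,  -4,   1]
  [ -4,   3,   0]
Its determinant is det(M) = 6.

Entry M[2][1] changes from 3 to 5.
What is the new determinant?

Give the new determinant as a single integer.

Answer: 10

Derivation:
det is linear in row 2: changing M[2][1] by delta changes det by delta * cofactor(2,1).
Cofactor C_21 = (-1)^(2+1) * minor(2,1) = 2
Entry delta = 5 - 3 = 2
Det delta = 2 * 2 = 4
New det = 6 + 4 = 10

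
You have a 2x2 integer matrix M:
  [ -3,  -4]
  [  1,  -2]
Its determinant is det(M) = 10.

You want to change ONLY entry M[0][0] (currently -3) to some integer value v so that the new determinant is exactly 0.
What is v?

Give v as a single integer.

det is linear in entry M[0][0]: det = old_det + (v - -3) * C_00
Cofactor C_00 = -2
Want det = 0: 10 + (v - -3) * -2 = 0
  (v - -3) = -10 / -2 = 5
  v = -3 + (5) = 2

Answer: 2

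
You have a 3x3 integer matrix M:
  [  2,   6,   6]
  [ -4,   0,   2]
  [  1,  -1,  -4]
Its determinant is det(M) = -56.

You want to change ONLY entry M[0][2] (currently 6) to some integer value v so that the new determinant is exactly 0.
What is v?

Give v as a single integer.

Answer: 20

Derivation:
det is linear in entry M[0][2]: det = old_det + (v - 6) * C_02
Cofactor C_02 = 4
Want det = 0: -56 + (v - 6) * 4 = 0
  (v - 6) = 56 / 4 = 14
  v = 6 + (14) = 20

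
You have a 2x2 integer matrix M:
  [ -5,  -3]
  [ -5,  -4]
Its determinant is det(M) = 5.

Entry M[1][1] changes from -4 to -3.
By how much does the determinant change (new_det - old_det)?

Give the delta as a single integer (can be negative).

Answer: -5

Derivation:
Cofactor C_11 = -5
Entry delta = -3 - -4 = 1
Det delta = entry_delta * cofactor = 1 * -5 = -5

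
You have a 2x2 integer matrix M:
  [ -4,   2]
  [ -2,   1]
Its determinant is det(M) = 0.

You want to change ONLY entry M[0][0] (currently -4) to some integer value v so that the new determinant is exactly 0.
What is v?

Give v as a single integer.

det is linear in entry M[0][0]: det = old_det + (v - -4) * C_00
Cofactor C_00 = 1
Want det = 0: 0 + (v - -4) * 1 = 0
  (v - -4) = 0 / 1 = 0
  v = -4 + (0) = -4

Answer: -4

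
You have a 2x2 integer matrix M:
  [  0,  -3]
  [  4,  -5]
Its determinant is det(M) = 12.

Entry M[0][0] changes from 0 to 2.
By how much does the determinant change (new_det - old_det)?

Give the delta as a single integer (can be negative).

Answer: -10

Derivation:
Cofactor C_00 = -5
Entry delta = 2 - 0 = 2
Det delta = entry_delta * cofactor = 2 * -5 = -10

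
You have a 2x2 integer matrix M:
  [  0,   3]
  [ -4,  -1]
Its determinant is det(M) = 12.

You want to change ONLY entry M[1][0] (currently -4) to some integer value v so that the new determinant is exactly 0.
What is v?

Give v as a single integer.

det is linear in entry M[1][0]: det = old_det + (v - -4) * C_10
Cofactor C_10 = -3
Want det = 0: 12 + (v - -4) * -3 = 0
  (v - -4) = -12 / -3 = 4
  v = -4 + (4) = 0

Answer: 0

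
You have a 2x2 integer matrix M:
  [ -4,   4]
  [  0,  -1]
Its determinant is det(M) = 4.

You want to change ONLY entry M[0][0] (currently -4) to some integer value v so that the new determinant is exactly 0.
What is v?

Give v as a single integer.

Answer: 0

Derivation:
det is linear in entry M[0][0]: det = old_det + (v - -4) * C_00
Cofactor C_00 = -1
Want det = 0: 4 + (v - -4) * -1 = 0
  (v - -4) = -4 / -1 = 4
  v = -4 + (4) = 0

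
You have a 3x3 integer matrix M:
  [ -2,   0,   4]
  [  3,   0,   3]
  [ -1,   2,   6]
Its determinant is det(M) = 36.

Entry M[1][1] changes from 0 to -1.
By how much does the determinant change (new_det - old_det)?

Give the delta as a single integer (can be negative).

Cofactor C_11 = -8
Entry delta = -1 - 0 = -1
Det delta = entry_delta * cofactor = -1 * -8 = 8

Answer: 8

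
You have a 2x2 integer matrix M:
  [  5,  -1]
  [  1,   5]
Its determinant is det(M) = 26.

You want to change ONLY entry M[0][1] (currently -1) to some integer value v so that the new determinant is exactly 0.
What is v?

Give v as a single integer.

Answer: 25

Derivation:
det is linear in entry M[0][1]: det = old_det + (v - -1) * C_01
Cofactor C_01 = -1
Want det = 0: 26 + (v - -1) * -1 = 0
  (v - -1) = -26 / -1 = 26
  v = -1 + (26) = 25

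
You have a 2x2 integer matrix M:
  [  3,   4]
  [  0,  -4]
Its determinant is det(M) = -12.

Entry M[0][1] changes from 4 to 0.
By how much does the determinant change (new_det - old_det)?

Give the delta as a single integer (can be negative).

Cofactor C_01 = 0
Entry delta = 0 - 4 = -4
Det delta = entry_delta * cofactor = -4 * 0 = 0

Answer: 0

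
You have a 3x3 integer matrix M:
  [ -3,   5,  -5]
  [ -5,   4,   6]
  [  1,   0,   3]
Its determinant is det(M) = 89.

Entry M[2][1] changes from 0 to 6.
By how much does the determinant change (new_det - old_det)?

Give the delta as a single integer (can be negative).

Cofactor C_21 = 43
Entry delta = 6 - 0 = 6
Det delta = entry_delta * cofactor = 6 * 43 = 258

Answer: 258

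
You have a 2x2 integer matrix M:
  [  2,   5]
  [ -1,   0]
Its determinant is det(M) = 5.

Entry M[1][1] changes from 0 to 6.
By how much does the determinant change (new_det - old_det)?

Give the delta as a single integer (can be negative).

Answer: 12

Derivation:
Cofactor C_11 = 2
Entry delta = 6 - 0 = 6
Det delta = entry_delta * cofactor = 6 * 2 = 12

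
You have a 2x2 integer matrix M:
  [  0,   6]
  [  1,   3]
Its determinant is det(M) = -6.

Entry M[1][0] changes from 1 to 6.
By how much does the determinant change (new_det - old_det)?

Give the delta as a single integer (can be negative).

Cofactor C_10 = -6
Entry delta = 6 - 1 = 5
Det delta = entry_delta * cofactor = 5 * -6 = -30

Answer: -30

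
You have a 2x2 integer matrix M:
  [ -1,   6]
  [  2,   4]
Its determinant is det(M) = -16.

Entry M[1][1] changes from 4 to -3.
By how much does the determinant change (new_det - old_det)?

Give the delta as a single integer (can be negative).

Answer: 7

Derivation:
Cofactor C_11 = -1
Entry delta = -3 - 4 = -7
Det delta = entry_delta * cofactor = -7 * -1 = 7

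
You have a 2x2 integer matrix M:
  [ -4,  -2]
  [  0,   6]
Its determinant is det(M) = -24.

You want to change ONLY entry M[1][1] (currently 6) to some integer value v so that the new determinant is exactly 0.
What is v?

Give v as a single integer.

det is linear in entry M[1][1]: det = old_det + (v - 6) * C_11
Cofactor C_11 = -4
Want det = 0: -24 + (v - 6) * -4 = 0
  (v - 6) = 24 / -4 = -6
  v = 6 + (-6) = 0

Answer: 0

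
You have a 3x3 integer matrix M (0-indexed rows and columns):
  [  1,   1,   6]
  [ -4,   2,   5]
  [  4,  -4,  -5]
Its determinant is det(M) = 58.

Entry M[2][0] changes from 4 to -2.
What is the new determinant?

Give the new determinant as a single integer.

Answer: 100

Derivation:
det is linear in row 2: changing M[2][0] by delta changes det by delta * cofactor(2,0).
Cofactor C_20 = (-1)^(2+0) * minor(2,0) = -7
Entry delta = -2 - 4 = -6
Det delta = -6 * -7 = 42
New det = 58 + 42 = 100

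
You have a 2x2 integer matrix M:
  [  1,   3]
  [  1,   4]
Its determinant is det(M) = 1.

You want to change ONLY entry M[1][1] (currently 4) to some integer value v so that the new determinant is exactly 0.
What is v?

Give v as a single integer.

det is linear in entry M[1][1]: det = old_det + (v - 4) * C_11
Cofactor C_11 = 1
Want det = 0: 1 + (v - 4) * 1 = 0
  (v - 4) = -1 / 1 = -1
  v = 4 + (-1) = 3

Answer: 3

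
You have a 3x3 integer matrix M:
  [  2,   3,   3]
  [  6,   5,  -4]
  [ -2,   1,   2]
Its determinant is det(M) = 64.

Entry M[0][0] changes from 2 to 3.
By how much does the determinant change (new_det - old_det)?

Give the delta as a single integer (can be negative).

Answer: 14

Derivation:
Cofactor C_00 = 14
Entry delta = 3 - 2 = 1
Det delta = entry_delta * cofactor = 1 * 14 = 14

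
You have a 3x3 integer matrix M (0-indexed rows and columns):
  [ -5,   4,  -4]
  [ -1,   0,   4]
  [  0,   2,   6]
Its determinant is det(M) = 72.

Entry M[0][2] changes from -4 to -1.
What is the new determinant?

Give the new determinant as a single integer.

det is linear in row 0: changing M[0][2] by delta changes det by delta * cofactor(0,2).
Cofactor C_02 = (-1)^(0+2) * minor(0,2) = -2
Entry delta = -1 - -4 = 3
Det delta = 3 * -2 = -6
New det = 72 + -6 = 66

Answer: 66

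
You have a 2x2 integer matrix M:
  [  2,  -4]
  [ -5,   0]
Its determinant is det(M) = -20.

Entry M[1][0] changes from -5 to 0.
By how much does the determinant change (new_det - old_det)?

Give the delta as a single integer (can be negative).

Cofactor C_10 = 4
Entry delta = 0 - -5 = 5
Det delta = entry_delta * cofactor = 5 * 4 = 20

Answer: 20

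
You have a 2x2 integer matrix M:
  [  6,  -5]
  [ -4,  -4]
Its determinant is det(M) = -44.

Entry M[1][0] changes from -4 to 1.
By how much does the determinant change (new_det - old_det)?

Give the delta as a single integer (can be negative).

Answer: 25

Derivation:
Cofactor C_10 = 5
Entry delta = 1 - -4 = 5
Det delta = entry_delta * cofactor = 5 * 5 = 25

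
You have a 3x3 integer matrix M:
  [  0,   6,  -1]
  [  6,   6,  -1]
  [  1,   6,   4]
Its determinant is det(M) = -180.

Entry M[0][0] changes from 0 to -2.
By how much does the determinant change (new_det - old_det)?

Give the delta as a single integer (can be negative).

Cofactor C_00 = 30
Entry delta = -2 - 0 = -2
Det delta = entry_delta * cofactor = -2 * 30 = -60

Answer: -60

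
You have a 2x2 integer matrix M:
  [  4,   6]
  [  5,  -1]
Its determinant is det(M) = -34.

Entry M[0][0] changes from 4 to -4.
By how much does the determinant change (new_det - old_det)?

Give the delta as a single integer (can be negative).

Cofactor C_00 = -1
Entry delta = -4 - 4 = -8
Det delta = entry_delta * cofactor = -8 * -1 = 8

Answer: 8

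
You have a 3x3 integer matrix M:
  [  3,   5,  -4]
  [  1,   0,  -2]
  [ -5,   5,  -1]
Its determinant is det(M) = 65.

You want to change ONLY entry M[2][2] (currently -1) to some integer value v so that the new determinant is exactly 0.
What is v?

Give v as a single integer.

det is linear in entry M[2][2]: det = old_det + (v - -1) * C_22
Cofactor C_22 = -5
Want det = 0: 65 + (v - -1) * -5 = 0
  (v - -1) = -65 / -5 = 13
  v = -1 + (13) = 12

Answer: 12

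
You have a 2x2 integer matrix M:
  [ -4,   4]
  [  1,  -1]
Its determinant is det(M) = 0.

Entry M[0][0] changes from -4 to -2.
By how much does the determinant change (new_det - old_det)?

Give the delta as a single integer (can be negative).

Answer: -2

Derivation:
Cofactor C_00 = -1
Entry delta = -2 - -4 = 2
Det delta = entry_delta * cofactor = 2 * -1 = -2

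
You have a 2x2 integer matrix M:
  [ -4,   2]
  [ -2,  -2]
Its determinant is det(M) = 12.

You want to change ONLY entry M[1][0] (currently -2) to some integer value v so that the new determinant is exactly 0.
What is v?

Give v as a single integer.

Answer: 4

Derivation:
det is linear in entry M[1][0]: det = old_det + (v - -2) * C_10
Cofactor C_10 = -2
Want det = 0: 12 + (v - -2) * -2 = 0
  (v - -2) = -12 / -2 = 6
  v = -2 + (6) = 4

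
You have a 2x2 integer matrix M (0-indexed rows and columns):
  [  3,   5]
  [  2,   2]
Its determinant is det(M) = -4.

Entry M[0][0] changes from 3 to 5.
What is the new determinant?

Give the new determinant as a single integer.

det is linear in row 0: changing M[0][0] by delta changes det by delta * cofactor(0,0).
Cofactor C_00 = (-1)^(0+0) * minor(0,0) = 2
Entry delta = 5 - 3 = 2
Det delta = 2 * 2 = 4
New det = -4 + 4 = 0

Answer: 0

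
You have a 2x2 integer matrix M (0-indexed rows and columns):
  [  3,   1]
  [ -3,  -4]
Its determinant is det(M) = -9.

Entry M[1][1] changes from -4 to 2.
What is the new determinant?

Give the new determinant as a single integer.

Answer: 9

Derivation:
det is linear in row 1: changing M[1][1] by delta changes det by delta * cofactor(1,1).
Cofactor C_11 = (-1)^(1+1) * minor(1,1) = 3
Entry delta = 2 - -4 = 6
Det delta = 6 * 3 = 18
New det = -9 + 18 = 9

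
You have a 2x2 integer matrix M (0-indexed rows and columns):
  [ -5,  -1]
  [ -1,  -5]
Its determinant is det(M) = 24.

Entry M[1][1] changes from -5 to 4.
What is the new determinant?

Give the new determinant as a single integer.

Answer: -21

Derivation:
det is linear in row 1: changing M[1][1] by delta changes det by delta * cofactor(1,1).
Cofactor C_11 = (-1)^(1+1) * minor(1,1) = -5
Entry delta = 4 - -5 = 9
Det delta = 9 * -5 = -45
New det = 24 + -45 = -21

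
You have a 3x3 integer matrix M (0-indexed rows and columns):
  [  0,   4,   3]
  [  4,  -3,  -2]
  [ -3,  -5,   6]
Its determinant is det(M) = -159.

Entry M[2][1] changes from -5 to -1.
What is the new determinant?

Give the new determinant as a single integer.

det is linear in row 2: changing M[2][1] by delta changes det by delta * cofactor(2,1).
Cofactor C_21 = (-1)^(2+1) * minor(2,1) = 12
Entry delta = -1 - -5 = 4
Det delta = 4 * 12 = 48
New det = -159 + 48 = -111

Answer: -111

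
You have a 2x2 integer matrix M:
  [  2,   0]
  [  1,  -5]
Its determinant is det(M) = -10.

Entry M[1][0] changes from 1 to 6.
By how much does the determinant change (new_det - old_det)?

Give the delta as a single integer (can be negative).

Cofactor C_10 = 0
Entry delta = 6 - 1 = 5
Det delta = entry_delta * cofactor = 5 * 0 = 0

Answer: 0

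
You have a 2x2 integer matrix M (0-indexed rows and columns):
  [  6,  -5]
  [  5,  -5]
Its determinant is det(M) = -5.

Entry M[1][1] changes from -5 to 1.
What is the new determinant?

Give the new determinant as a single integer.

Answer: 31

Derivation:
det is linear in row 1: changing M[1][1] by delta changes det by delta * cofactor(1,1).
Cofactor C_11 = (-1)^(1+1) * minor(1,1) = 6
Entry delta = 1 - -5 = 6
Det delta = 6 * 6 = 36
New det = -5 + 36 = 31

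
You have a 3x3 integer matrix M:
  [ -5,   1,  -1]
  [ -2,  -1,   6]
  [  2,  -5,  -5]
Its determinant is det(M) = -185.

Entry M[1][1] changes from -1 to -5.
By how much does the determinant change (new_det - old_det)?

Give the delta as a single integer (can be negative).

Answer: -108

Derivation:
Cofactor C_11 = 27
Entry delta = -5 - -1 = -4
Det delta = entry_delta * cofactor = -4 * 27 = -108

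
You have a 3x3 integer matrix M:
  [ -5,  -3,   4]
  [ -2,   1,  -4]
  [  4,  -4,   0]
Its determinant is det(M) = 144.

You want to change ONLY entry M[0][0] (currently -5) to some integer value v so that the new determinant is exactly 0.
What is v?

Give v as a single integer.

det is linear in entry M[0][0]: det = old_det + (v - -5) * C_00
Cofactor C_00 = -16
Want det = 0: 144 + (v - -5) * -16 = 0
  (v - -5) = -144 / -16 = 9
  v = -5 + (9) = 4

Answer: 4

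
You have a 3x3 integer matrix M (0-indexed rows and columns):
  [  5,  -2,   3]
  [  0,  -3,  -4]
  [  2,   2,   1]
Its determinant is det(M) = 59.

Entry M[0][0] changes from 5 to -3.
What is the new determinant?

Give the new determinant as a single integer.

Answer: 19

Derivation:
det is linear in row 0: changing M[0][0] by delta changes det by delta * cofactor(0,0).
Cofactor C_00 = (-1)^(0+0) * minor(0,0) = 5
Entry delta = -3 - 5 = -8
Det delta = -8 * 5 = -40
New det = 59 + -40 = 19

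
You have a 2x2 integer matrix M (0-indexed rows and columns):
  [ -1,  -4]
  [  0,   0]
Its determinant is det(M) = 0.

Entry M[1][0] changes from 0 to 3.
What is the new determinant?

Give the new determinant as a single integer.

det is linear in row 1: changing M[1][0] by delta changes det by delta * cofactor(1,0).
Cofactor C_10 = (-1)^(1+0) * minor(1,0) = 4
Entry delta = 3 - 0 = 3
Det delta = 3 * 4 = 12
New det = 0 + 12 = 12

Answer: 12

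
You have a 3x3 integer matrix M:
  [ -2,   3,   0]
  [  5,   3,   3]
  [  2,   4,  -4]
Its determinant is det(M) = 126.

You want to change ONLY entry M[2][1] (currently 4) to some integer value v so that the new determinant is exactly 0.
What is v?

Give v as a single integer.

det is linear in entry M[2][1]: det = old_det + (v - 4) * C_21
Cofactor C_21 = 6
Want det = 0: 126 + (v - 4) * 6 = 0
  (v - 4) = -126 / 6 = -21
  v = 4 + (-21) = -17

Answer: -17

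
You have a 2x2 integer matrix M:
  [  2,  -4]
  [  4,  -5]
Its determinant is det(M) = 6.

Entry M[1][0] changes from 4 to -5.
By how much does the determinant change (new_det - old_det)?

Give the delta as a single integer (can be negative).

Answer: -36

Derivation:
Cofactor C_10 = 4
Entry delta = -5 - 4 = -9
Det delta = entry_delta * cofactor = -9 * 4 = -36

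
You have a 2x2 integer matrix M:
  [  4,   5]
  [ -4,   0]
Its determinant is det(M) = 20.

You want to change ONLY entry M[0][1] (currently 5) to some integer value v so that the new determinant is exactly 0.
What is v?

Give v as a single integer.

Answer: 0

Derivation:
det is linear in entry M[0][1]: det = old_det + (v - 5) * C_01
Cofactor C_01 = 4
Want det = 0: 20 + (v - 5) * 4 = 0
  (v - 5) = -20 / 4 = -5
  v = 5 + (-5) = 0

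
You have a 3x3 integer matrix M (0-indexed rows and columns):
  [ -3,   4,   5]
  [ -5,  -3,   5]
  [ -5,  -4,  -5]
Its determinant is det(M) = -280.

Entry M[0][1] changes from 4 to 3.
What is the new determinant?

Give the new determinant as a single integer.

det is linear in row 0: changing M[0][1] by delta changes det by delta * cofactor(0,1).
Cofactor C_01 = (-1)^(0+1) * minor(0,1) = -50
Entry delta = 3 - 4 = -1
Det delta = -1 * -50 = 50
New det = -280 + 50 = -230

Answer: -230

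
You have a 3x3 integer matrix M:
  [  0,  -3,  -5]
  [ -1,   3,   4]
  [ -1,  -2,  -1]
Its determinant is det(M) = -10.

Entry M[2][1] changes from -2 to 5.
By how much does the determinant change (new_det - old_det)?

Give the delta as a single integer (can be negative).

Cofactor C_21 = 5
Entry delta = 5 - -2 = 7
Det delta = entry_delta * cofactor = 7 * 5 = 35

Answer: 35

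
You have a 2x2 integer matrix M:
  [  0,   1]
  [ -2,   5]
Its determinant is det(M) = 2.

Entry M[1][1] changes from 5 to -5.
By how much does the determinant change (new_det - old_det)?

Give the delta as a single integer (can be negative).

Cofactor C_11 = 0
Entry delta = -5 - 5 = -10
Det delta = entry_delta * cofactor = -10 * 0 = 0

Answer: 0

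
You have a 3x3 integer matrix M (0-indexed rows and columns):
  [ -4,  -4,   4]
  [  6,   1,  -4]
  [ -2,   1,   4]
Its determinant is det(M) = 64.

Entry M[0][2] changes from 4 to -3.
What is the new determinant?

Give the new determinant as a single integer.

Answer: 8

Derivation:
det is linear in row 0: changing M[0][2] by delta changes det by delta * cofactor(0,2).
Cofactor C_02 = (-1)^(0+2) * minor(0,2) = 8
Entry delta = -3 - 4 = -7
Det delta = -7 * 8 = -56
New det = 64 + -56 = 8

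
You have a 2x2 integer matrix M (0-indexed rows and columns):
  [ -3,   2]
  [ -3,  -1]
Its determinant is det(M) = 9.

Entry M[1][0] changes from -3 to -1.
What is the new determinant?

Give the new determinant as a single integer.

det is linear in row 1: changing M[1][0] by delta changes det by delta * cofactor(1,0).
Cofactor C_10 = (-1)^(1+0) * minor(1,0) = -2
Entry delta = -1 - -3 = 2
Det delta = 2 * -2 = -4
New det = 9 + -4 = 5

Answer: 5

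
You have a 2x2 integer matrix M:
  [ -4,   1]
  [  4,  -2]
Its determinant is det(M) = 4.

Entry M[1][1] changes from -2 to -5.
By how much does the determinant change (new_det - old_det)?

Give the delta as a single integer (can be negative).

Cofactor C_11 = -4
Entry delta = -5 - -2 = -3
Det delta = entry_delta * cofactor = -3 * -4 = 12

Answer: 12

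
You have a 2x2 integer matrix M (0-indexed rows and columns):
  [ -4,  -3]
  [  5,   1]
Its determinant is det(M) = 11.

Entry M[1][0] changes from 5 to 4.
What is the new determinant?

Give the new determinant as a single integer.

det is linear in row 1: changing M[1][0] by delta changes det by delta * cofactor(1,0).
Cofactor C_10 = (-1)^(1+0) * minor(1,0) = 3
Entry delta = 4 - 5 = -1
Det delta = -1 * 3 = -3
New det = 11 + -3 = 8

Answer: 8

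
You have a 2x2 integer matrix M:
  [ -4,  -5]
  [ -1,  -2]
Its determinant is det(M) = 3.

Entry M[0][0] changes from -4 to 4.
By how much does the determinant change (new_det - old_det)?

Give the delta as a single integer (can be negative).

Cofactor C_00 = -2
Entry delta = 4 - -4 = 8
Det delta = entry_delta * cofactor = 8 * -2 = -16

Answer: -16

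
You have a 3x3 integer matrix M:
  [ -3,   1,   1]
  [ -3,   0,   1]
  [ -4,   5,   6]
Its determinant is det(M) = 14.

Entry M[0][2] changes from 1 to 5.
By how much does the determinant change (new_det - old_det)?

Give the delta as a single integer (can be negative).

Cofactor C_02 = -15
Entry delta = 5 - 1 = 4
Det delta = entry_delta * cofactor = 4 * -15 = -60

Answer: -60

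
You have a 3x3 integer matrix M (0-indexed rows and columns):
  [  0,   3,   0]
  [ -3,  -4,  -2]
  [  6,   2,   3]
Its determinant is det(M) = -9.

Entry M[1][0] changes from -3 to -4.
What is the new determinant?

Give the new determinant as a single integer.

Answer: 0

Derivation:
det is linear in row 1: changing M[1][0] by delta changes det by delta * cofactor(1,0).
Cofactor C_10 = (-1)^(1+0) * minor(1,0) = -9
Entry delta = -4 - -3 = -1
Det delta = -1 * -9 = 9
New det = -9 + 9 = 0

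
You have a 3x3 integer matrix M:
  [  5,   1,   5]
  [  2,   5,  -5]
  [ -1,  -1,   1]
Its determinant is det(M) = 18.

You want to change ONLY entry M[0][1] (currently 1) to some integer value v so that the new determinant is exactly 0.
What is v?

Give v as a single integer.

Answer: -5

Derivation:
det is linear in entry M[0][1]: det = old_det + (v - 1) * C_01
Cofactor C_01 = 3
Want det = 0: 18 + (v - 1) * 3 = 0
  (v - 1) = -18 / 3 = -6
  v = 1 + (-6) = -5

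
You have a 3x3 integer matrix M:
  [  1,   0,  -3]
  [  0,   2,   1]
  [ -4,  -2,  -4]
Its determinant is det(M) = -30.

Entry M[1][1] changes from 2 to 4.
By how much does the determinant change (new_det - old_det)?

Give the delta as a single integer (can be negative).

Cofactor C_11 = -16
Entry delta = 4 - 2 = 2
Det delta = entry_delta * cofactor = 2 * -16 = -32

Answer: -32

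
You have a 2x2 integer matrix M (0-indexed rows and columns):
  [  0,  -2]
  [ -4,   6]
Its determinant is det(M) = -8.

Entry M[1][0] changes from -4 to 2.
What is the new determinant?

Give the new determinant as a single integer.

det is linear in row 1: changing M[1][0] by delta changes det by delta * cofactor(1,0).
Cofactor C_10 = (-1)^(1+0) * minor(1,0) = 2
Entry delta = 2 - -4 = 6
Det delta = 6 * 2 = 12
New det = -8 + 12 = 4

Answer: 4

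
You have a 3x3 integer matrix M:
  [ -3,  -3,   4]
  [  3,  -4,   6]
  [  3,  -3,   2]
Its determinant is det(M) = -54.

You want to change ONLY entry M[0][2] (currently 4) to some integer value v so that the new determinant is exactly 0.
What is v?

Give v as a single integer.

Answer: 22

Derivation:
det is linear in entry M[0][2]: det = old_det + (v - 4) * C_02
Cofactor C_02 = 3
Want det = 0: -54 + (v - 4) * 3 = 0
  (v - 4) = 54 / 3 = 18
  v = 4 + (18) = 22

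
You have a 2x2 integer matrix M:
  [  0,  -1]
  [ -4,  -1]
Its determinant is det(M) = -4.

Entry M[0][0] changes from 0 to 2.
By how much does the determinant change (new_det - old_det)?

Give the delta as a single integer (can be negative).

Cofactor C_00 = -1
Entry delta = 2 - 0 = 2
Det delta = entry_delta * cofactor = 2 * -1 = -2

Answer: -2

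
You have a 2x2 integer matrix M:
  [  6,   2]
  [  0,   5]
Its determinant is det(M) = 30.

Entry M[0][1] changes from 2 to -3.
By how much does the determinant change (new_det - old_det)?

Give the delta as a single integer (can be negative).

Answer: 0

Derivation:
Cofactor C_01 = 0
Entry delta = -3 - 2 = -5
Det delta = entry_delta * cofactor = -5 * 0 = 0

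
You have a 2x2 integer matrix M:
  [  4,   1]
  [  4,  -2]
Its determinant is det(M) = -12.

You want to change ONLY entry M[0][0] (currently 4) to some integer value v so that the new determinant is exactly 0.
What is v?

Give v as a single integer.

det is linear in entry M[0][0]: det = old_det + (v - 4) * C_00
Cofactor C_00 = -2
Want det = 0: -12 + (v - 4) * -2 = 0
  (v - 4) = 12 / -2 = -6
  v = 4 + (-6) = -2

Answer: -2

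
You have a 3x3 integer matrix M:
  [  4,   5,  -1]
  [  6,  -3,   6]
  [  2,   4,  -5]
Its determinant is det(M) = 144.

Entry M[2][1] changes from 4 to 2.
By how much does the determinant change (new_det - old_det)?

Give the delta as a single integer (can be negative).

Cofactor C_21 = -30
Entry delta = 2 - 4 = -2
Det delta = entry_delta * cofactor = -2 * -30 = 60

Answer: 60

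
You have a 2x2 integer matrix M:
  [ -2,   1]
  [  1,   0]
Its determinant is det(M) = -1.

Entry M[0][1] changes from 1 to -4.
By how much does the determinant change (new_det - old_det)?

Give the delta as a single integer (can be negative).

Answer: 5

Derivation:
Cofactor C_01 = -1
Entry delta = -4 - 1 = -5
Det delta = entry_delta * cofactor = -5 * -1 = 5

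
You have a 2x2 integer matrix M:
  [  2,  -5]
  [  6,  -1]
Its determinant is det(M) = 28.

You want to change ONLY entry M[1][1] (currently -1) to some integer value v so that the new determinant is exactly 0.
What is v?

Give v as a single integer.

Answer: -15

Derivation:
det is linear in entry M[1][1]: det = old_det + (v - -1) * C_11
Cofactor C_11 = 2
Want det = 0: 28 + (v - -1) * 2 = 0
  (v - -1) = -28 / 2 = -14
  v = -1 + (-14) = -15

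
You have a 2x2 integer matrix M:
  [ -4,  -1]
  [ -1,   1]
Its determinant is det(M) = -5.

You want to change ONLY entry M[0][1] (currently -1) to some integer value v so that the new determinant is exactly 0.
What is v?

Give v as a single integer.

det is linear in entry M[0][1]: det = old_det + (v - -1) * C_01
Cofactor C_01 = 1
Want det = 0: -5 + (v - -1) * 1 = 0
  (v - -1) = 5 / 1 = 5
  v = -1 + (5) = 4

Answer: 4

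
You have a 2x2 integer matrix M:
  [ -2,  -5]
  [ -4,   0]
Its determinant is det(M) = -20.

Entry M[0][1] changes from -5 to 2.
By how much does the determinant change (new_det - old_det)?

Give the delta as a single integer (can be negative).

Cofactor C_01 = 4
Entry delta = 2 - -5 = 7
Det delta = entry_delta * cofactor = 7 * 4 = 28

Answer: 28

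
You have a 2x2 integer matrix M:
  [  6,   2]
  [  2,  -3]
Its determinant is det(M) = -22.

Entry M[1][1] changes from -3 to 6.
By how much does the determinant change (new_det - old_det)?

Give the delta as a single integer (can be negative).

Cofactor C_11 = 6
Entry delta = 6 - -3 = 9
Det delta = entry_delta * cofactor = 9 * 6 = 54

Answer: 54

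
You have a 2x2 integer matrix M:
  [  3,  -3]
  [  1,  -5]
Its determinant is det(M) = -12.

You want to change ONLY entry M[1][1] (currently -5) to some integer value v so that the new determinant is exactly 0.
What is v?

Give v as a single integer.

det is linear in entry M[1][1]: det = old_det + (v - -5) * C_11
Cofactor C_11 = 3
Want det = 0: -12 + (v - -5) * 3 = 0
  (v - -5) = 12 / 3 = 4
  v = -5 + (4) = -1

Answer: -1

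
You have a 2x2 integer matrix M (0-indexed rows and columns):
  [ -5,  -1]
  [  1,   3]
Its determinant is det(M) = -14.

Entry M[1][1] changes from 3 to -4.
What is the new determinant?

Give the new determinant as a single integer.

Answer: 21

Derivation:
det is linear in row 1: changing M[1][1] by delta changes det by delta * cofactor(1,1).
Cofactor C_11 = (-1)^(1+1) * minor(1,1) = -5
Entry delta = -4 - 3 = -7
Det delta = -7 * -5 = 35
New det = -14 + 35 = 21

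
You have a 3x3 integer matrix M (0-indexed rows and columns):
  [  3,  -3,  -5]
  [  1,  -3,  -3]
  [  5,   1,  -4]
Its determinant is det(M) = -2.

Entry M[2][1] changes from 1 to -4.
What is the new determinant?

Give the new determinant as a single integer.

Answer: -22

Derivation:
det is linear in row 2: changing M[2][1] by delta changes det by delta * cofactor(2,1).
Cofactor C_21 = (-1)^(2+1) * minor(2,1) = 4
Entry delta = -4 - 1 = -5
Det delta = -5 * 4 = -20
New det = -2 + -20 = -22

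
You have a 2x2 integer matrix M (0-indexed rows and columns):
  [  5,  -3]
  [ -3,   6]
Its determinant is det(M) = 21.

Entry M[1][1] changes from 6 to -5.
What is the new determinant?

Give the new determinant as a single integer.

det is linear in row 1: changing M[1][1] by delta changes det by delta * cofactor(1,1).
Cofactor C_11 = (-1)^(1+1) * minor(1,1) = 5
Entry delta = -5 - 6 = -11
Det delta = -11 * 5 = -55
New det = 21 + -55 = -34

Answer: -34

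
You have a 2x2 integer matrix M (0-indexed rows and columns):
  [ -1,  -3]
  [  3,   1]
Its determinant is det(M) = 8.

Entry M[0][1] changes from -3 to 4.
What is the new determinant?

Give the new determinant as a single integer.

Answer: -13

Derivation:
det is linear in row 0: changing M[0][1] by delta changes det by delta * cofactor(0,1).
Cofactor C_01 = (-1)^(0+1) * minor(0,1) = -3
Entry delta = 4 - -3 = 7
Det delta = 7 * -3 = -21
New det = 8 + -21 = -13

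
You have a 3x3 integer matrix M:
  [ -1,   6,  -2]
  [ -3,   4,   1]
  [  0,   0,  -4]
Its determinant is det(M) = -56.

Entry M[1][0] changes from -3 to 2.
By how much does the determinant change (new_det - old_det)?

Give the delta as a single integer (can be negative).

Cofactor C_10 = 24
Entry delta = 2 - -3 = 5
Det delta = entry_delta * cofactor = 5 * 24 = 120

Answer: 120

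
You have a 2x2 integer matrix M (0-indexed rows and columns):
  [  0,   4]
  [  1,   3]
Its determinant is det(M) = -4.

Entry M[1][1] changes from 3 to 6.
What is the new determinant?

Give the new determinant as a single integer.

Answer: -4

Derivation:
det is linear in row 1: changing M[1][1] by delta changes det by delta * cofactor(1,1).
Cofactor C_11 = (-1)^(1+1) * minor(1,1) = 0
Entry delta = 6 - 3 = 3
Det delta = 3 * 0 = 0
New det = -4 + 0 = -4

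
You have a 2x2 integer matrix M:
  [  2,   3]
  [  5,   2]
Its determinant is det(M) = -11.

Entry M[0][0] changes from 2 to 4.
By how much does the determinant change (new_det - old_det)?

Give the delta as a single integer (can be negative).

Cofactor C_00 = 2
Entry delta = 4 - 2 = 2
Det delta = entry_delta * cofactor = 2 * 2 = 4

Answer: 4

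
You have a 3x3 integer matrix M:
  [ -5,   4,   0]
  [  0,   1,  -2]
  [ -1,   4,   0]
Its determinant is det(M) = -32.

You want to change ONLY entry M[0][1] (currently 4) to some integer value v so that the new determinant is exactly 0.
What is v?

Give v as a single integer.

det is linear in entry M[0][1]: det = old_det + (v - 4) * C_01
Cofactor C_01 = 2
Want det = 0: -32 + (v - 4) * 2 = 0
  (v - 4) = 32 / 2 = 16
  v = 4 + (16) = 20

Answer: 20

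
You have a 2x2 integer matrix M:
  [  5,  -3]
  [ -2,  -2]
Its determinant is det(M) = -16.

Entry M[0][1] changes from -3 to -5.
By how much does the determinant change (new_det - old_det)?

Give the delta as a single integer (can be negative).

Answer: -4

Derivation:
Cofactor C_01 = 2
Entry delta = -5 - -3 = -2
Det delta = entry_delta * cofactor = -2 * 2 = -4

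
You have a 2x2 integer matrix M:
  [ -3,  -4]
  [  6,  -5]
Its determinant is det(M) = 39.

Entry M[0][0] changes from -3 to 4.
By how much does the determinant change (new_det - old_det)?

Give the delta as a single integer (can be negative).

Answer: -35

Derivation:
Cofactor C_00 = -5
Entry delta = 4 - -3 = 7
Det delta = entry_delta * cofactor = 7 * -5 = -35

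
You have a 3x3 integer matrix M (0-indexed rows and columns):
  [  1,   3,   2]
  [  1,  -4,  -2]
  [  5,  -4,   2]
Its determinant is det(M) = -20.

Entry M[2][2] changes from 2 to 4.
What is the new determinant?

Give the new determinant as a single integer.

Answer: -34

Derivation:
det is linear in row 2: changing M[2][2] by delta changes det by delta * cofactor(2,2).
Cofactor C_22 = (-1)^(2+2) * minor(2,2) = -7
Entry delta = 4 - 2 = 2
Det delta = 2 * -7 = -14
New det = -20 + -14 = -34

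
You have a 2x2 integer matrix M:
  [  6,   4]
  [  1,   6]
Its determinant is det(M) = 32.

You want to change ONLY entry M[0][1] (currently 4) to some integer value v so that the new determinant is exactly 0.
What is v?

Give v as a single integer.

det is linear in entry M[0][1]: det = old_det + (v - 4) * C_01
Cofactor C_01 = -1
Want det = 0: 32 + (v - 4) * -1 = 0
  (v - 4) = -32 / -1 = 32
  v = 4 + (32) = 36

Answer: 36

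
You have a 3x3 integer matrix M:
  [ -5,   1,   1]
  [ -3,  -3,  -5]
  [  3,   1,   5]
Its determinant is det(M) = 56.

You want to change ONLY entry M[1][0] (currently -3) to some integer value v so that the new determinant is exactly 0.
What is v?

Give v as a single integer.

Answer: 11

Derivation:
det is linear in entry M[1][0]: det = old_det + (v - -3) * C_10
Cofactor C_10 = -4
Want det = 0: 56 + (v - -3) * -4 = 0
  (v - -3) = -56 / -4 = 14
  v = -3 + (14) = 11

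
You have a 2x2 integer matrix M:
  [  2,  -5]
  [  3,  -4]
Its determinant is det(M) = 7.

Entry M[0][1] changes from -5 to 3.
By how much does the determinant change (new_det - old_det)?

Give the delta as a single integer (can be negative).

Answer: -24

Derivation:
Cofactor C_01 = -3
Entry delta = 3 - -5 = 8
Det delta = entry_delta * cofactor = 8 * -3 = -24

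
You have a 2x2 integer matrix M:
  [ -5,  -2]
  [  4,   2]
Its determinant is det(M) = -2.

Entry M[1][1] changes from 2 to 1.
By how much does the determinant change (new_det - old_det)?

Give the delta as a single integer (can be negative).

Cofactor C_11 = -5
Entry delta = 1 - 2 = -1
Det delta = entry_delta * cofactor = -1 * -5 = 5

Answer: 5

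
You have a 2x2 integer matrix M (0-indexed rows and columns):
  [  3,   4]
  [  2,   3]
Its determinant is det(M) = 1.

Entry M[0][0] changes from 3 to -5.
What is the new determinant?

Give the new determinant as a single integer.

Answer: -23

Derivation:
det is linear in row 0: changing M[0][0] by delta changes det by delta * cofactor(0,0).
Cofactor C_00 = (-1)^(0+0) * minor(0,0) = 3
Entry delta = -5 - 3 = -8
Det delta = -8 * 3 = -24
New det = 1 + -24 = -23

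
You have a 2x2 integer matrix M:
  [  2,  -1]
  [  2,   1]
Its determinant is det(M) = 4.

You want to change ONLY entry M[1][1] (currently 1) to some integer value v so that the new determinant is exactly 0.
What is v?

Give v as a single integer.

det is linear in entry M[1][1]: det = old_det + (v - 1) * C_11
Cofactor C_11 = 2
Want det = 0: 4 + (v - 1) * 2 = 0
  (v - 1) = -4 / 2 = -2
  v = 1 + (-2) = -1

Answer: -1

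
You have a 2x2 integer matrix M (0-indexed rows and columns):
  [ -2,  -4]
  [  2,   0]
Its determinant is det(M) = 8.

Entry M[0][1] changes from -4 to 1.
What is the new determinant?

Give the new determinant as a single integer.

Answer: -2

Derivation:
det is linear in row 0: changing M[0][1] by delta changes det by delta * cofactor(0,1).
Cofactor C_01 = (-1)^(0+1) * minor(0,1) = -2
Entry delta = 1 - -4 = 5
Det delta = 5 * -2 = -10
New det = 8 + -10 = -2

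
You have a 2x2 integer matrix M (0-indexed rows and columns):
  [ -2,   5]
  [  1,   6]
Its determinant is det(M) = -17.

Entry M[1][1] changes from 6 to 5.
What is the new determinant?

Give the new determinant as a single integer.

det is linear in row 1: changing M[1][1] by delta changes det by delta * cofactor(1,1).
Cofactor C_11 = (-1)^(1+1) * minor(1,1) = -2
Entry delta = 5 - 6 = -1
Det delta = -1 * -2 = 2
New det = -17 + 2 = -15

Answer: -15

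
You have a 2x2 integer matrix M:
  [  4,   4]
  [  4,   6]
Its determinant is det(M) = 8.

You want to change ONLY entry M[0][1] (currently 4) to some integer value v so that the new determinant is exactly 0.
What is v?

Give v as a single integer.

Answer: 6

Derivation:
det is linear in entry M[0][1]: det = old_det + (v - 4) * C_01
Cofactor C_01 = -4
Want det = 0: 8 + (v - 4) * -4 = 0
  (v - 4) = -8 / -4 = 2
  v = 4 + (2) = 6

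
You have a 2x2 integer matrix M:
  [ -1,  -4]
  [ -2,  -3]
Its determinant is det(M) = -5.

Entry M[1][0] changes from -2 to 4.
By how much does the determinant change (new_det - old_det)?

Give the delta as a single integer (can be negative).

Cofactor C_10 = 4
Entry delta = 4 - -2 = 6
Det delta = entry_delta * cofactor = 6 * 4 = 24

Answer: 24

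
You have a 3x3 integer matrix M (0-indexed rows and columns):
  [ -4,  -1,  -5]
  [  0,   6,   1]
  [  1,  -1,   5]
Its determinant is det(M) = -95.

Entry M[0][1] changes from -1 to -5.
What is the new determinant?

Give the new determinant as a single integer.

Answer: -99

Derivation:
det is linear in row 0: changing M[0][1] by delta changes det by delta * cofactor(0,1).
Cofactor C_01 = (-1)^(0+1) * minor(0,1) = 1
Entry delta = -5 - -1 = -4
Det delta = -4 * 1 = -4
New det = -95 + -4 = -99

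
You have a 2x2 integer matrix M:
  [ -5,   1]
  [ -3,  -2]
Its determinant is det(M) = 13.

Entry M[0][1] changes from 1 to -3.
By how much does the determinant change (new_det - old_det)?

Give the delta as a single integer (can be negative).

Answer: -12

Derivation:
Cofactor C_01 = 3
Entry delta = -3 - 1 = -4
Det delta = entry_delta * cofactor = -4 * 3 = -12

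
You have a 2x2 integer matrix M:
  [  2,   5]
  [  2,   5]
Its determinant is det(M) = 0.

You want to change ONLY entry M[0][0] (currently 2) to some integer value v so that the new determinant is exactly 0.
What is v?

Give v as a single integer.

det is linear in entry M[0][0]: det = old_det + (v - 2) * C_00
Cofactor C_00 = 5
Want det = 0: 0 + (v - 2) * 5 = 0
  (v - 2) = 0 / 5 = 0
  v = 2 + (0) = 2

Answer: 2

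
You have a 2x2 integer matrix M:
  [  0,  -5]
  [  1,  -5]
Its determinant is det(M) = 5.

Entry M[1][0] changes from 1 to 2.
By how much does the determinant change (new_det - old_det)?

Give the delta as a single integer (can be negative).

Cofactor C_10 = 5
Entry delta = 2 - 1 = 1
Det delta = entry_delta * cofactor = 1 * 5 = 5

Answer: 5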